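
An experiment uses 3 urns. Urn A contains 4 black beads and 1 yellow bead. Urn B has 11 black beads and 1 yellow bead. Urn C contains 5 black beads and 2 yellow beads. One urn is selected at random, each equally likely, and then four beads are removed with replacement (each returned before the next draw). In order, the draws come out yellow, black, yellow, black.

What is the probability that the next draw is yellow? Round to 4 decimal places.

0.2395

The likelihood of the observed sequence under each hypothesis: P(data | urn A) = (1/5)(4/5)(1/5)(4/5) = 0.0256; P(data | urn B) = (1/12)(11/12)(1/12)(11/12) = 0.0058353; P(data | urn C) = (2/7)(5/7)(2/7)(5/7) = 0.041649.
The prior-weighted likelihoods are 1/3 · 0.0256 = 0.0085333, 1/3 · 0.0058353 = 0.0019451, 1/3 · 0.041649 = 0.013883; with total 0.024362.
The posterior is then P(urn A | data) = 0.35028, P(urn B | data) = 0.079843, P(urn C | data) = 0.56988.
The predictive probability is P(yellow next | data) = (1/5)(0.35028) + (1/12)(0.079843) + (2/7)(0.56988) = 0.23953.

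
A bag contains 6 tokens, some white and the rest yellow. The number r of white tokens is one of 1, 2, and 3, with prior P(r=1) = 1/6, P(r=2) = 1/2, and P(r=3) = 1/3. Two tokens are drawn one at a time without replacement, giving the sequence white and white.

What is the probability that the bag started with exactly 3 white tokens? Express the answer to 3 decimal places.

For each hypothesis, P(data | H) works out to: P(data | r = 1) = (1/6)(0/5) = 0; P(data | r = 2) = (2/6)(1/5) = 1/15; P(data | r = 3) = (3/6)(2/5) = 1/5.
The prior-weighted likelihoods are 1/6 · 0 = 0, 1/2 · 1/15 = 1/30, 1/3 · 1/5 = 1/15; summing to 1/10.
Hence P(r = 3 | data) = (1/15) / (1/10) = 2/3.

0.667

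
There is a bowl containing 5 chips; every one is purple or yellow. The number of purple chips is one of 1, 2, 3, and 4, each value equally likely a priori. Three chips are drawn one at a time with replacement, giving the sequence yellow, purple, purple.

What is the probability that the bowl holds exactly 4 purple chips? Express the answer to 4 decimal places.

0.3200

Compute the likelihood of the observed sequence for each case: P(data | r = 1) = (4/5)(1/5)(1/5) = 4/125; P(data | r = 2) = (3/5)(2/5)(2/5) = 12/125; P(data | r = 3) = (2/5)(3/5)(3/5) = 18/125; P(data | r = 4) = (1/5)(4/5)(4/5) = 16/125.
The prior-weighted likelihoods are 1/4 · 4/125 = 1/125, 1/4 · 12/125 = 3/125, 1/4 · 18/125 = 9/250, 1/4 · 16/125 = 4/125; these sum to 1/10.
By Bayes' rule, P(r = 4 | data) = (4/125) / (1/10) = 8/25.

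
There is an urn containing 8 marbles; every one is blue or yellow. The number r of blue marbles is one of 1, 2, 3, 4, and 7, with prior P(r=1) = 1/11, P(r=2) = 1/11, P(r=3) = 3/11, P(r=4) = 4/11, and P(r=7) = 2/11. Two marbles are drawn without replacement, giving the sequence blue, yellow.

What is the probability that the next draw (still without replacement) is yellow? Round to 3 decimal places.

The likelihood of the observed sequence under each hypothesis: P(data | r = 1) = (1/8)(7/7) = 1/8; P(data | r = 2) = (2/8)(6/7) = 3/14; P(data | r = 3) = (3/8)(5/7) = 15/56; P(data | r = 4) = (4/8)(4/7) = 2/7; P(data | r = 7) = (7/8)(1/7) = 1/8.
The prior-weighted likelihoods are 1/11 · 1/8 = 1/88, 1/11 · 3/14 = 3/154, 3/11 · 15/56 = 45/616, 4/11 · 2/7 = 8/77, 2/11 · 1/8 = 1/44; summing to 71/308.
Dividing through by the total gives posterior P(r = 1 | data) = 7/142, P(r = 2 | data) = 6/71, P(r = 3 | data) = 45/142, P(r = 4 | data) = 32/71, P(r = 7 | data) = 7/71.
So P(yellow next | data) = Σ P(yellow next | H) P(H | data) = (1)(7/142) + (5/6)(6/71) + (2/3)(45/142) + (1/2)(32/71) + (0)(7/71) = 79/142.

0.556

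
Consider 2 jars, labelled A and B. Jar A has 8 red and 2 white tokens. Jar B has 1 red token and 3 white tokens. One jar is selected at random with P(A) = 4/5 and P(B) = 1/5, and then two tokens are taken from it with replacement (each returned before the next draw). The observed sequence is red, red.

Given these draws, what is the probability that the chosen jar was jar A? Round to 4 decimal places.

0.9762

Under each hypothesis, the probability of the observed sequence is: P(data | jar A) = (8/10)(8/10) = 0.64; P(data | jar B) = (1/4)(1/4) = 0.0625.
Weighting by the prior gives 4/5 · 0.64 = 0.512, 1/5 · 0.0625 = 0.0125; these sum to 0.5245.
So P(jar A | data) = (0.512) / (0.5245) = 0.97617.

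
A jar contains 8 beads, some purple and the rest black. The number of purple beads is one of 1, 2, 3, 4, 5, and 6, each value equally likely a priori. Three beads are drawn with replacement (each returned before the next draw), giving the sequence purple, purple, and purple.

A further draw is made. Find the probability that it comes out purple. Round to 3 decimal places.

Under each hypothesis, the probability of the observed sequence is: P(data | r = 1) = (1/8)(1/8)(1/8) = 0.0019531; P(data | r = 2) = (2/8)(2/8)(2/8) = 0.015625; P(data | r = 3) = (3/8)(3/8)(3/8) = 0.052734; P(data | r = 4) = (4/8)(4/8)(4/8) = 0.125; P(data | r = 5) = (5/8)(5/8)(5/8) = 0.24414; P(data | r = 6) = (6/8)(6/8)(6/8) = 0.42188.
Weighting by the prior gives 1/6 · 0.0019531 = 0.00032552, 1/6 · 0.015625 = 0.0026042, 1/6 · 0.052734 = 0.0087891, 1/6 · 0.125 = 0.020833, 1/6 · 0.24414 = 0.04069, 1/6 · 0.42188 = 0.070312; these sum to 0.14355.
Normalising, the posterior is P(r = 1 | data) = 0.0022676, P(r = 2 | data) = 0.018141, P(r = 3 | data) = 0.061224, P(r = 4 | data) = 0.14512, P(r = 5 | data) = 0.28345, P(r = 6 | data) = 0.4898.
The predictive probability is P(purple next | data) = (1/8)(0.0022676) + (1/4)(0.018141) + (3/8)(0.061224) + (1/2)(0.14512) + (5/8)(0.28345) + (3/4)(0.4898) = 0.64484.

0.645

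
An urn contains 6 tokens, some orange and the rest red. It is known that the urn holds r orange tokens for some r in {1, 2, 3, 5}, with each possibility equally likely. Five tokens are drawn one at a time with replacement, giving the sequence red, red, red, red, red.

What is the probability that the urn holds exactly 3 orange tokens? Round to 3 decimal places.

The likelihood of the observed sequence under each hypothesis: P(data | r = 1) = (5/6)(5/6)(5/6)(5/6)(5/6) = 0.40188; P(data | r = 2) = (4/6)(4/6)(4/6)(4/6)(4/6) = 0.13169; P(data | r = 3) = (3/6)(3/6)(3/6)(3/6)(3/6) = 0.03125; P(data | r = 5) = (1/6)(1/6)(1/6)(1/6)(1/6) = 0.0001286.
Weighting by the prior gives 1/4 · 0.40188 = 0.10047, 1/4 · 0.13169 = 0.032922, 1/4 · 0.03125 = 0.0078125, 1/4 · 0.0001286 = 3.215e-05; with total 0.14124.
So P(r = 3 | data) = (0.0078125) / (0.14124) = 0.055315.

0.055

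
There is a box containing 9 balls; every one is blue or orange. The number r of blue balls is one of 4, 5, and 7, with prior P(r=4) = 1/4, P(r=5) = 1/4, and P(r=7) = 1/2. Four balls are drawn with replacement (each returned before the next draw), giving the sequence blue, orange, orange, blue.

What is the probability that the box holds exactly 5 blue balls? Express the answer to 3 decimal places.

Under each hypothesis, the probability of the observed sequence is: P(data | r = 4) = (4/9)(5/9)(5/9)(4/9) = 0.060966; P(data | r = 5) = (5/9)(4/9)(4/9)(5/9) = 0.060966; P(data | r = 7) = (7/9)(2/9)(2/9)(7/9) = 0.029873.
Weighting by the prior gives 1/4 · 0.060966 = 0.015242, 1/4 · 0.060966 = 0.015242, 1/2 · 0.029873 = 0.014937; these sum to 0.04542.
Therefore the posterior P(r = 5 | data) = (0.015242) / (0.04542) = 0.33557.

0.336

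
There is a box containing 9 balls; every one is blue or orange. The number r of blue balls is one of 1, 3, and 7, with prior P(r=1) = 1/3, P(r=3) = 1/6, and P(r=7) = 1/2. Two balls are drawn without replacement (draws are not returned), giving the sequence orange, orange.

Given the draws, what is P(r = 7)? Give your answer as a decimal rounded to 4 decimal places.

0.0405

For each hypothesis, P(data | H) works out to: P(data | r = 1) = (8/9)(7/8) = 7/9; P(data | r = 3) = (6/9)(5/8) = 5/12; P(data | r = 7) = (2/9)(1/8) = 1/36.
Weighting by the prior gives 1/3 · 7/9 = 7/27, 1/6 · 5/12 = 5/72, 1/2 · 1/36 = 1/72; with total 37/108.
Hence P(r = 7 | data) = (1/72) / (37/108) = 3/74.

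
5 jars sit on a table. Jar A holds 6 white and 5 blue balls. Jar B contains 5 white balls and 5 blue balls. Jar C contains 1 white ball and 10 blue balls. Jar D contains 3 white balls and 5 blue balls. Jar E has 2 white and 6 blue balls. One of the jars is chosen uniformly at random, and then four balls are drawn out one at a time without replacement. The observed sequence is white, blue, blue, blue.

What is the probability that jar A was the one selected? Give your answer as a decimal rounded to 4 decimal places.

The likelihood of the observed sequence under each hypothesis: P(data | jar A) = (6/11)(5/10)(4/9)(3/8) = 0.045455; P(data | jar B) = (5/10)(5/9)(4/8)(3/7) = 0.059524; P(data | jar C) = (1/11)(10/10)(9/9)(8/8) = 0.090909; P(data | jar D) = (3/8)(5/7)(4/6)(3/5) = 0.10714; P(data | jar E) = (2/8)(6/7)(5/6)(4/5) = 0.14286.
Weighting by the prior gives 1/5 · 0.045455 = 0.0090909, 1/5 · 0.059524 = 0.011905, 1/5 · 0.090909 = 0.018182, 1/5 · 0.10714 = 0.021429, 1/5 · 0.14286 = 0.028571; these sum to 0.089177.
Hence P(jar A | data) = (0.0090909) / (0.089177) = 0.10194.

0.1019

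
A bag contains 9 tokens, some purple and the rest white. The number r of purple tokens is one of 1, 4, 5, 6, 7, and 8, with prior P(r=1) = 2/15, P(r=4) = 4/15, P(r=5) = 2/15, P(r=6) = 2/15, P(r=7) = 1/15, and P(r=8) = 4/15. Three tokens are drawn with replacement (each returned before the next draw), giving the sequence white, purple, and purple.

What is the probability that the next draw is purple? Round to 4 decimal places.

Compute the likelihood of the observed sequence for each case: P(data | r = 1) = (8/9)(1/9)(1/9) = 0.010974; P(data | r = 4) = (5/9)(4/9)(4/9) = 0.10974; P(data | r = 5) = (4/9)(5/9)(5/9) = 0.13717; P(data | r = 6) = (3/9)(6/9)(6/9) = 0.14815; P(data | r = 7) = (2/9)(7/9)(7/9) = 0.13443; P(data | r = 8) = (1/9)(8/9)(8/9) = 0.087791.
The prior-weighted likelihoods are 2/15 · 0.010974 = 0.0014632, 4/15 · 0.10974 = 0.029264, 2/15 · 0.13717 = 0.01829, 2/15 · 0.14815 = 0.019753, 1/15 · 0.13443 = 0.008962, 4/15 · 0.087791 = 0.023411; with total 0.10114.
Normalising, the posterior is P(r = 1 | data) = 0.014467, P(r = 4 | data) = 0.28933, P(r = 5 | data) = 0.18083, P(r = 6 | data) = 0.1953, P(r = 7 | data) = 0.088608, P(r = 8 | data) = 0.23146.
So P(purple next | data) = Σ P(purple next | H) P(H | data) = (1/9)(0.014467) + (4/9)(0.28933) + (5/9)(0.18083) + (2/3)(0.1953) + (7/9)(0.088608) + (8/9)(0.23146) = 0.63552.

0.6355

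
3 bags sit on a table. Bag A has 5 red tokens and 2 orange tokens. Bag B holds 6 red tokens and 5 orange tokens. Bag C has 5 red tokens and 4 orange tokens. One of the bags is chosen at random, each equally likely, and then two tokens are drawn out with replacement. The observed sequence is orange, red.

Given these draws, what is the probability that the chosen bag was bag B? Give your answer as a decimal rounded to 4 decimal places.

Under each hypothesis, the probability of the observed sequence is: P(data | bag A) = (2/7)(5/7) = 0.20408; P(data | bag B) = (5/11)(6/11) = 0.24793; P(data | bag C) = (4/9)(5/9) = 0.24691.
Weighting by the prior gives 1/3 · 0.20408 = 0.068027, 1/3 · 0.24793 = 0.082645, 1/3 · 0.24691 = 0.082305; summing to 0.23298.
Therefore the posterior P(bag B | data) = (0.082645) / (0.23298) = 0.35473.

0.3547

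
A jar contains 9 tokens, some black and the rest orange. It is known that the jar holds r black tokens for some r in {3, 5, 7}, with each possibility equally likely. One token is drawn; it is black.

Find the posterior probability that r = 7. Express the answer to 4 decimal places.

0.4667

Compute the likelihood of this draw for each case: P(data | r = 3) = (3/9) = 1/3; P(data | r = 5) = (5/9) = 5/9; P(data | r = 7) = (7/9) = 7/9.
The prior-weighted likelihoods are 1/3 · 1/3 = 1/9, 1/3 · 5/9 = 5/27, 1/3 · 7/9 = 7/27; summing to 5/9.
Therefore the posterior P(r = 7 | data) = (7/27) / (5/9) = 7/15.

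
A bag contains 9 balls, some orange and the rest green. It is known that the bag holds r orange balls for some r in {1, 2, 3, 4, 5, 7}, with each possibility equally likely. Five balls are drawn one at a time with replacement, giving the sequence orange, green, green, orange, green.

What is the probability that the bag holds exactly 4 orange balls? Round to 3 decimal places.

Compute the likelihood of the observed sequence for each case: P(data | r = 1) = (1/9)(8/9)(8/9)(1/9)(8/9) = 0.0086708; P(data | r = 2) = (2/9)(7/9)(7/9)(2/9)(7/9) = 0.023235; P(data | r = 3) = (3/9)(6/9)(6/9)(3/9)(6/9) = 0.032922; P(data | r = 4) = (4/9)(5/9)(5/9)(4/9)(5/9) = 0.03387; P(data | r = 5) = (5/9)(4/9)(4/9)(5/9)(4/9) = 0.027096; P(data | r = 7) = (7/9)(2/9)(2/9)(7/9)(2/9) = 0.0066386.
Weighting by the prior gives 1/6 · 0.0086708 = 0.0014451, 1/6 · 0.023235 = 0.0038725, 1/6 · 0.032922 = 0.005487, 1/6 · 0.03387 = 0.005645, 1/6 · 0.027096 = 0.004516, 1/6 · 0.0066386 = 0.0011064; summing to 0.022072.
Hence P(r = 4 | data) = (0.005645) / (0.022072) = 0.25575.

0.256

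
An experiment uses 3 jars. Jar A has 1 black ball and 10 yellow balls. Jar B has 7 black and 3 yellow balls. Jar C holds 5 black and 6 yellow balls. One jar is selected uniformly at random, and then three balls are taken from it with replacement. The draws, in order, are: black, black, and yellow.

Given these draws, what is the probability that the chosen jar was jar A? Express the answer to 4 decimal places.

0.0281

Compute the likelihood of the observed sequence for each case: P(data | jar A) = (1/11)(1/11)(10/11) = 0.0075131; P(data | jar B) = (7/10)(7/10)(3/10) = 0.147; P(data | jar C) = (5/11)(5/11)(6/11) = 0.1127.
The prior-weighted likelihoods are 1/3 · 0.0075131 = 0.0025044, 1/3 · 0.147 = 0.049, 1/3 · 0.1127 = 0.037566; summing to 0.08907.
By Bayes' rule, P(jar A | data) = (0.0025044) / (0.08907) = 0.028117.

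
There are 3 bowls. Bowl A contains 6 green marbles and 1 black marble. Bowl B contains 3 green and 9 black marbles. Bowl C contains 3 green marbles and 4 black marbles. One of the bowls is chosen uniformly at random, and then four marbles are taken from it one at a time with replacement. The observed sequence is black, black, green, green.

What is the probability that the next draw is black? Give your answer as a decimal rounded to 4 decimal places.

0.5701

Compute the likelihood of the observed sequence for each case: P(data | bowl A) = (1/7)(1/7)(6/7)(6/7) = 0.014994; P(data | bowl B) = (9/12)(9/12)(3/12)(3/12) = 0.035156; P(data | bowl C) = (4/7)(4/7)(3/7)(3/7) = 0.059975.
Weighting by the prior gives 1/3 · 0.014994 = 0.0049979, 1/3 · 0.035156 = 0.011719, 1/3 · 0.059975 = 0.019992; with total 0.036708.
Normalising, the posterior is P(bowl A | data) = 0.13615, P(bowl B | data) = 0.31924, P(bowl C | data) = 0.54461.
Averaging over the posterior, P(black next | data) = (1/7)(0.13615) + (3/4)(0.31924) + (4/7)(0.54461) = 0.57008.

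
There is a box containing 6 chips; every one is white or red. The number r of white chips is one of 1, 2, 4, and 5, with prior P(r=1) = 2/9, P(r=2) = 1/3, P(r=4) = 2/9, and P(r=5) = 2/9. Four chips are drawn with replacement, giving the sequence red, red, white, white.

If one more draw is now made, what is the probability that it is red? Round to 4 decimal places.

Compute the likelihood of the observed sequence for each case: P(data | r = 1) = (5/6)(5/6)(1/6)(1/6) = 0.01929; P(data | r = 2) = (4/6)(4/6)(2/6)(2/6) = 0.049383; P(data | r = 4) = (2/6)(2/6)(4/6)(4/6) = 0.049383; P(data | r = 5) = (1/6)(1/6)(5/6)(5/6) = 0.01929.
Weighting by the prior gives 2/9 · 0.01929 = 0.0042867, 1/3 · 0.049383 = 0.016461, 2/9 · 0.049383 = 0.010974, 2/9 · 0.01929 = 0.0042867; with total 0.036008.
Dividing through by the total gives posterior P(r = 1 | data) = 0.11905, P(r = 2 | data) = 0.45714, P(r = 4 | data) = 0.30476, P(r = 5 | data) = 0.11905.
Averaging over the posterior, P(red next | data) = (5/6)(0.11905) + (2/3)(0.45714) + (1/3)(0.30476) + (1/6)(0.11905) = 0.5254.

0.5254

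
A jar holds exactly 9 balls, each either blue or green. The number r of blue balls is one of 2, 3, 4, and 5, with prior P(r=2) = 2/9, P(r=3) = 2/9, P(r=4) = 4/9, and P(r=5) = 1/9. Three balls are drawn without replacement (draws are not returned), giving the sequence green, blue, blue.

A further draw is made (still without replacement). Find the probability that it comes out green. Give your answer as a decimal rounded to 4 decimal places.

The likelihood of the observed sequence under each hypothesis: P(data | r = 2) = (7/9)(2/8)(1/7) = 1/36; P(data | r = 3) = (6/9)(3/8)(2/7) = 1/14; P(data | r = 4) = (5/9)(4/8)(3/7) = 5/42; P(data | r = 5) = (4/9)(5/8)(4/7) = 10/63.
The prior-weighted likelihoods are 2/9 · 1/36 = 1/162, 2/9 · 1/14 = 1/63, 4/9 · 5/42 = 10/189, 1/9 · 10/63 = 10/567; with total 5/54.
Dividing through by the total gives posterior P(r = 2 | data) = 1/15, P(r = 3 | data) = 6/35, P(r = 4 | data) = 4/7, P(r = 5 | data) = 4/21.
So P(green next | data) = Σ P(green next | H) P(H | data) = (1)(1/15) + (5/6)(6/35) + (2/3)(4/7) + (1/2)(4/21) = 24/35.

0.6857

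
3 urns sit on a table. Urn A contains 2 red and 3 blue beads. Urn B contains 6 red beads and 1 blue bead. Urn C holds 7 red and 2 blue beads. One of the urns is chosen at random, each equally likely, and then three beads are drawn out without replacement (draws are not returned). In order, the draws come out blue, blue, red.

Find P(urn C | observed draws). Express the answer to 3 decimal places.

0.122

For each hypothesis, P(data | H) works out to: P(data | urn A) = (3/5)(2/4)(2/3) = 1/5; P(data | urn B) = (1/7)(0/6) = 0; P(data | urn C) = (2/9)(1/8)(7/7) = 1/36.
Weighting by the prior gives 1/3 · 1/5 = 1/15, 1/3 · 0 = 0, 1/3 · 1/36 = 1/108; summing to 41/540.
By Bayes' rule, P(urn C | data) = (1/108) / (41/540) = 5/41.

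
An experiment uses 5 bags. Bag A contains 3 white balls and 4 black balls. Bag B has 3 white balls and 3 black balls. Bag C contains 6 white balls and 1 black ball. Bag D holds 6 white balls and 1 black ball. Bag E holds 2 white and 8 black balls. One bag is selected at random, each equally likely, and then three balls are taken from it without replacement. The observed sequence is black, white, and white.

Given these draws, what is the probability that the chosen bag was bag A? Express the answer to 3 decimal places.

The likelihood of the observed sequence under each hypothesis: P(data | bag A) = (4/7)(3/6)(2/5) = 4/35; P(data | bag B) = (3/6)(3/5)(2/4) = 3/20; P(data | bag C) = (1/7)(6/6)(5/5) = 1/7; P(data | bag D) = (1/7)(6/6)(5/5) = 1/7; P(data | bag E) = (8/10)(2/9)(1/8) = 1/45.
Multiplying each by its prior: 1/5 · 4/35 = 4/175, 1/5 · 3/20 = 3/100, 1/5 · 1/7 = 1/35, 1/5 · 1/7 = 1/35, 1/5 · 1/45 = 1/225; summing to 103/900.
Hence P(bag A | data) = (4/175) / (103/900) = 144/721.

0.200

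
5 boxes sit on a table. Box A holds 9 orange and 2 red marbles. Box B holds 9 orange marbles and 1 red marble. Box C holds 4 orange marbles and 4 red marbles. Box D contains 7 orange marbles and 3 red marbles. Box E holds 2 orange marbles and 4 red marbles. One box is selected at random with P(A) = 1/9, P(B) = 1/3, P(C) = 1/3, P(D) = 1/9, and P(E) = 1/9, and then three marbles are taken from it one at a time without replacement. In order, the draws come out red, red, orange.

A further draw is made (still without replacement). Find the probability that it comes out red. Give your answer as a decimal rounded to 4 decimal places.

Under each hypothesis, the probability of the observed sequence is: P(data | box A) = (2/11)(1/10)(9/9) = 0.018182; P(data | box B) = (1/10)(0/9) = 0; P(data | box C) = (4/8)(3/7)(4/6) = 0.14286; P(data | box D) = (3/10)(2/9)(7/8) = 0.058333; P(data | box E) = (4/6)(3/5)(2/4) = 0.2.
Weighting by the prior gives 1/9 · 0.018182 = 0.0020202, 1/3 · 0 = 0, 1/3 · 0.14286 = 0.047619, 1/9 · 0.058333 = 0.0064815, 1/9 · 0.2 = 0.022222; these sum to 0.078343.
Normalising, the posterior is P(box A | data) = 0.025787, P(box B | data) = 0, P(box C | data) = 0.60783, P(box D | data) = 0.082732, P(box E | data) = 0.28365.
Averaging over the posterior, P(red next | data) = (0)(0.025787) + (2/5)(0.60783) + (1/7)(0.082732) + (2/3)(0.28365) = 0.44405.

0.4441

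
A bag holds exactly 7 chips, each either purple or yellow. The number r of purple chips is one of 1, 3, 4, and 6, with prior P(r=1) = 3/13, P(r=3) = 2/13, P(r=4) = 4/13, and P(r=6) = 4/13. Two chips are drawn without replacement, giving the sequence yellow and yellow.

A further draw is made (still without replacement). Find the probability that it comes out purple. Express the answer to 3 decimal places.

0.374

The likelihood of the observed sequence under each hypothesis: P(data | r = 1) = (6/7)(5/6) = 5/7; P(data | r = 3) = (4/7)(3/6) = 2/7; P(data | r = 4) = (3/7)(2/6) = 1/7; P(data | r = 6) = (1/7)(0/6) = 0.
The prior-weighted likelihoods are 3/13 · 5/7 = 15/91, 2/13 · 2/7 = 4/91, 4/13 · 1/7 = 4/91, 4/13 · 0 = 0; these sum to 23/91.
The posterior is then P(r = 1 | data) = 15/23, P(r = 3 | data) = 4/23, P(r = 4 | data) = 4/23, P(r = 6 | data) = 0.
The predictive probability is P(purple next | data) = (1/5)(15/23) + (3/5)(4/23) + (4/5)(4/23) = 43/115.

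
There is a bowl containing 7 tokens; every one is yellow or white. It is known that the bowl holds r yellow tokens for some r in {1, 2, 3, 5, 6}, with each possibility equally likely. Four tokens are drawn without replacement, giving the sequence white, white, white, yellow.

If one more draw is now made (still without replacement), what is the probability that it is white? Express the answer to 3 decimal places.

The likelihood of the observed sequence under each hypothesis: P(data | r = 1) = (6/7)(5/6)(4/5)(1/4) = 1/7; P(data | r = 2) = (5/7)(4/6)(3/5)(2/4) = 1/7; P(data | r = 3) = (4/7)(3/6)(2/5)(3/4) = 3/35; P(data | r = 5) = (2/7)(1/6)(0/5) = 0; P(data | r = 6) = (1/7)(0/6) = 0.
Weighting by the prior gives 1/5 · 1/7 = 1/35, 1/5 · 1/7 = 1/35, 1/5 · 3/35 = 3/175, 1/5 · 0 = 0, 1/5 · 0 = 0; with total 13/175.
Normalising, the posterior is P(r = 1 | data) = 5/13, P(r = 2 | data) = 5/13, P(r = 3 | data) = 3/13, P(r = 5 | data) = 0, P(r = 6 | data) = 0.
The predictive probability is P(white next | data) = (1)(5/13) + (2/3)(5/13) + (1/3)(3/13) = 28/39.

0.718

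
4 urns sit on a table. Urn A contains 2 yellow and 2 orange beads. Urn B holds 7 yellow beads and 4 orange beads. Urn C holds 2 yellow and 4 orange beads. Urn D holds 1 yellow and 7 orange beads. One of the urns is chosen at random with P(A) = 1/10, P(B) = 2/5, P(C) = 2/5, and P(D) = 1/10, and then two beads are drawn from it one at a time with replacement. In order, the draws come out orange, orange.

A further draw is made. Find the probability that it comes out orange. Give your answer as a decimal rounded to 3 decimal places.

The likelihood of the observed sequence under each hypothesis: P(data | urn A) = (2/4)(2/4) = 0.25; P(data | urn B) = (4/11)(4/11) = 0.13223; P(data | urn C) = (4/6)(4/6) = 0.44444; P(data | urn D) = (7/8)(7/8) = 0.76562.
The prior-weighted likelihoods are 1/10 · 0.25 = 0.025, 2/5 · 0.13223 = 0.052893, 2/5 · 0.44444 = 0.17778, 1/10 · 0.76562 = 0.076563; with total 0.33223.
Normalising, the posterior is P(urn A | data) = 0.075248, P(urn B | data) = 0.1592, P(urn C | data) = 0.5351, P(urn D | data) = 0.23045.
The predictive probability is P(orange next | data) = (1/2)(0.075248) + (4/11)(0.1592) + (2/3)(0.5351) + (7/8)(0.23045) = 0.65389.

0.654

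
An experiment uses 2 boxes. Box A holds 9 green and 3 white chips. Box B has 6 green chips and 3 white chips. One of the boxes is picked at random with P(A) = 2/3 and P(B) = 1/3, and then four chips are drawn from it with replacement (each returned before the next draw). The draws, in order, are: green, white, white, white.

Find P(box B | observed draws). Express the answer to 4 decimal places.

Under each hypothesis, the probability of the observed sequence is: P(data | box A) = (9/12)(3/12)(3/12)(3/12) = 0.011719; P(data | box B) = (6/9)(3/9)(3/9)(3/9) = 0.024691.
Weighting by the prior gives 2/3 · 0.011719 = 0.0078125, 1/3 · 0.024691 = 0.0082305; these sum to 0.016043.
Hence P(box B | data) = (0.0082305) / (0.016043) = 0.51303.

0.5130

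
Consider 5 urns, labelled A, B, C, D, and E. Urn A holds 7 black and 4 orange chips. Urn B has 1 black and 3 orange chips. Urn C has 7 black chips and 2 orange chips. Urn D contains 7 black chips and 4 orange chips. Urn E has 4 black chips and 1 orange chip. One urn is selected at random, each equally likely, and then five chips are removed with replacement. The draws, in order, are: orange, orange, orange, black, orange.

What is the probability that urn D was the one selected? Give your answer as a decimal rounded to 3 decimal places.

Compute the likelihood of the observed sequence for each case: P(data | urn A) = (4/11)(4/11)(4/11)(7/11)(4/11) = 0.011127; P(data | urn B) = (3/4)(3/4)(3/4)(1/4)(3/4) = 0.079102; P(data | urn C) = (2/9)(2/9)(2/9)(7/9)(2/9) = 0.0018967; P(data | urn D) = (4/11)(4/11)(4/11)(7/11)(4/11) = 0.011127; P(data | urn E) = (1/5)(1/5)(1/5)(4/5)(1/5) = 0.00128.
Multiplying each by its prior: 1/5 · 0.011127 = 0.0022254, 1/5 · 0.079102 = 0.01582, 1/5 · 0.0018967 = 0.00037935, 1/5 · 0.011127 = 0.0022254, 1/5 · 0.00128 = 0.000256; these sum to 0.020906.
So P(urn D | data) = (0.0022254) / (0.020906) = 0.10644.

0.106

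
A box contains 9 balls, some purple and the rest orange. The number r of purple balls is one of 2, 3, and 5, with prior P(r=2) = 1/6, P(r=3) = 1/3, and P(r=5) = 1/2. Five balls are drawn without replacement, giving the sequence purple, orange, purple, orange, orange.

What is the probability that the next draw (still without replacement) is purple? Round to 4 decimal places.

The likelihood of the observed sequence under each hypothesis: P(data | r = 2) = (2/9)(7/8)(1/7)(6/6)(5/5) = 0.027778; P(data | r = 3) = (3/9)(6/8)(2/7)(5/6)(4/5) = 0.047619; P(data | r = 5) = (5/9)(4/8)(4/7)(3/6)(2/5) = 0.031746.
The prior-weighted likelihoods are 1/6 · 0.027778 = 0.0046296, 1/3 · 0.047619 = 0.015873, 1/2 · 0.031746 = 0.015873; these sum to 0.036376.
The posterior is then P(r = 2 | data) = 0.12727, P(r = 3 | data) = 0.43636, P(r = 5 | data) = 0.43636.
So P(purple next | data) = Σ P(purple next | H) P(H | data) = (0)(0.12727) + (1/4)(0.43636) + (3/4)(0.43636) = 0.43636.

0.4364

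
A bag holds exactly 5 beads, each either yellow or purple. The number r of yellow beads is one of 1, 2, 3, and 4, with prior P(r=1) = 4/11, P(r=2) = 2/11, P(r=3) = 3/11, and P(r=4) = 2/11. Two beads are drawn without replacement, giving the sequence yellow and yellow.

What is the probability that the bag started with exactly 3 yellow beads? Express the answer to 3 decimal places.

0.391

Compute the likelihood of the observed sequence for each case: P(data | r = 1) = (1/5)(0/4) = 0; P(data | r = 2) = (2/5)(1/4) = 1/10; P(data | r = 3) = (3/5)(2/4) = 3/10; P(data | r = 4) = (4/5)(3/4) = 3/5.
Weighting by the prior gives 4/11 · 0 = 0, 2/11 · 1/10 = 1/55, 3/11 · 3/10 = 9/110, 2/11 · 3/5 = 6/55; with total 23/110.
So P(r = 3 | data) = (9/110) / (23/110) = 9/23.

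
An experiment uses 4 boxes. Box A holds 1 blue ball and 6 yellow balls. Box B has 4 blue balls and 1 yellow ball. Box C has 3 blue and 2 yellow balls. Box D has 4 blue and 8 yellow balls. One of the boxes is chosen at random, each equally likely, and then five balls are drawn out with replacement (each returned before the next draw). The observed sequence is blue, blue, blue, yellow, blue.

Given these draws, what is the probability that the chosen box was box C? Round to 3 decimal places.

Compute the likelihood of the observed sequence for each case: P(data | box A) = (1/7)(1/7)(1/7)(6/7)(1/7) = 0.00035699; P(data | box B) = (4/5)(4/5)(4/5)(1/5)(4/5) = 0.08192; P(data | box C) = (3/5)(3/5)(3/5)(2/5)(3/5) = 0.05184; P(data | box D) = (4/12)(4/12)(4/12)(8/12)(4/12) = 0.0082305.
Weighting by the prior gives 1/4 · 0.00035699 = 8.9249e-05, 1/4 · 0.08192 = 0.02048, 1/4 · 0.05184 = 0.01296, 1/4 · 0.0082305 = 0.0020576; summing to 0.035587.
So P(box C | data) = (0.01296) / (0.035587) = 0.36418.

0.364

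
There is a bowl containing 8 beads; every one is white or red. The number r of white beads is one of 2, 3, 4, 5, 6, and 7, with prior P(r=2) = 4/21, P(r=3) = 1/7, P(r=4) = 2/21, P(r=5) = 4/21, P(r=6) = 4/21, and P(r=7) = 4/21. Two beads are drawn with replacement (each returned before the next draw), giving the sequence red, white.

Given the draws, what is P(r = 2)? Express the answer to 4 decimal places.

The likelihood of the observed sequence under each hypothesis: P(data | r = 2) = (6/8)(2/8) = 3/16; P(data | r = 3) = (5/8)(3/8) = 15/64; P(data | r = 4) = (4/8)(4/8) = 1/4; P(data | r = 5) = (3/8)(5/8) = 15/64; P(data | r = 6) = (2/8)(6/8) = 3/16; P(data | r = 7) = (1/8)(7/8) = 7/64.
Multiplying each by its prior: 4/21 · 3/16 = 1/28, 1/7 · 15/64 = 15/448, 2/21 · 1/4 = 1/42, 4/21 · 15/64 = 5/112, 4/21 · 3/16 = 1/28, 4/21 · 7/64 = 1/48; these sum to 87/448.
By Bayes' rule, P(r = 2 | data) = (1/28) / (87/448) = 16/87.

0.1839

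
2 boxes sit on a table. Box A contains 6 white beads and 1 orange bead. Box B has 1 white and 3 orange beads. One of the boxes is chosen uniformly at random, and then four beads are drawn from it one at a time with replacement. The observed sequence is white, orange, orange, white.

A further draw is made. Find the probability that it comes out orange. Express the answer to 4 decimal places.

The likelihood of the observed sequence under each hypothesis: P(data | box A) = (6/7)(1/7)(1/7)(6/7) = 0.014994; P(data | box B) = (1/4)(3/4)(3/4)(1/4) = 0.035156.
The prior-weighted likelihoods are 1/2 · 0.014994 = 0.0074969, 1/2 · 0.035156 = 0.017578; with total 0.025075.
The posterior is then P(box A | data) = 0.29898, P(box B | data) = 0.70102.
The predictive probability is P(orange next | data) = (1/7)(0.29898) + (3/4)(0.70102) = 0.56848.

0.5685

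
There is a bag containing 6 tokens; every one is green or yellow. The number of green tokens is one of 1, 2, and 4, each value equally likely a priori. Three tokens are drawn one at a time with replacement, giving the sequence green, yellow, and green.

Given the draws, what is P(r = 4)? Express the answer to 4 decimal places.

0.6038

For each hypothesis, P(data | H) works out to: P(data | r = 1) = (1/6)(5/6)(1/6) = 5/216; P(data | r = 2) = (2/6)(4/6)(2/6) = 2/27; P(data | r = 4) = (4/6)(2/6)(4/6) = 4/27.
Weighting by the prior gives 1/3 · 5/216 = 5/648, 1/3 · 2/27 = 2/81, 1/3 · 4/27 = 4/81; these sum to 53/648.
Therefore the posterior P(r = 4 | data) = (4/81) / (53/648) = 32/53.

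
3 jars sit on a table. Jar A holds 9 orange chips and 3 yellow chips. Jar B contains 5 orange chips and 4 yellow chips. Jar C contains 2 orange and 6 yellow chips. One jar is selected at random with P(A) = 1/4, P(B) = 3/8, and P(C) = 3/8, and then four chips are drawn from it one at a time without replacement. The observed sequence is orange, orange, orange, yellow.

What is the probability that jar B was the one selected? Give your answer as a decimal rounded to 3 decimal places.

0.483

For each hypothesis, P(data | H) works out to: P(data | jar A) = (9/12)(8/11)(7/10)(3/9) = 0.12727; P(data | jar B) = (5/9)(4/8)(3/7)(4/6) = 0.079365; P(data | jar C) = (2/8)(1/7)(0/6) = 0.
Multiplying each by its prior: 1/4 · 0.12727 = 0.031818, 3/8 · 0.079365 = 0.029762, 3/8 · 0 = 0; summing to 0.06158.
So P(jar B | data) = (0.029762) / (0.06158) = 0.4833.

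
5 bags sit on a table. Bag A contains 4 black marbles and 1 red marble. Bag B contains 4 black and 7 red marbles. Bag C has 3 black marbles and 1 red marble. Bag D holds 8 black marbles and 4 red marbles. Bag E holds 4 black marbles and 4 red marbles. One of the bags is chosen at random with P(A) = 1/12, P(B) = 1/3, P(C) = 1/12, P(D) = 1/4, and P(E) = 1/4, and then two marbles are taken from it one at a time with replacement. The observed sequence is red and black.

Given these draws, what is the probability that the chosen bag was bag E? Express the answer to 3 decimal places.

0.279

Compute the likelihood of the observed sequence for each case: P(data | bag A) = (1/5)(4/5) = 0.16; P(data | bag B) = (7/11)(4/11) = 0.2314; P(data | bag C) = (1/4)(3/4) = 0.1875; P(data | bag D) = (4/12)(8/12) = 0.22222; P(data | bag E) = (4/8)(4/8) = 0.25.
The prior-weighted likelihoods are 1/12 · 0.16 = 0.013333, 1/3 · 0.2314 = 0.077135, 1/12 · 0.1875 = 0.015625, 1/4 · 0.22222 = 0.055556, 1/4 · 0.25 = 0.0625; with total 0.22415.
So P(bag E | data) = (0.0625) / (0.22415) = 0.27883.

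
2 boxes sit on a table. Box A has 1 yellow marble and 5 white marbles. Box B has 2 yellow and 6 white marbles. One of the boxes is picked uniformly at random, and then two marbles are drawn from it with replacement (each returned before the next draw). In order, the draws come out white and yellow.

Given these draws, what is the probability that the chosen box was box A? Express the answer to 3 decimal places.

0.426

Under each hypothesis, the probability of the observed sequence is: P(data | box A) = (5/6)(1/6) = 5/36; P(data | box B) = (6/8)(2/8) = 3/16.
Multiplying each by its prior: 1/2 · 5/36 = 5/72, 1/2 · 3/16 = 3/32; with total 47/288.
Therefore the posterior P(box A | data) = (5/72) / (47/288) = 20/47.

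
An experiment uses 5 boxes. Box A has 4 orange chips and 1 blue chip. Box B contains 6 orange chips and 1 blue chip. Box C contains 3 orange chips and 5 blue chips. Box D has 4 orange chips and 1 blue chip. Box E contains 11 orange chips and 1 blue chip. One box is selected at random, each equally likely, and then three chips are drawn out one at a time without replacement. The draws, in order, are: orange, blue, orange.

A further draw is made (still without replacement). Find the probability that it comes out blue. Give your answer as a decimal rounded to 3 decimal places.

Under each hypothesis, the probability of the observed sequence is: P(data | box A) = (4/5)(1/4)(3/3) = 0.2; P(data | box B) = (6/7)(1/6)(5/5) = 0.14286; P(data | box C) = (3/8)(5/7)(2/6) = 0.089286; P(data | box D) = (4/5)(1/4)(3/3) = 0.2; P(data | box E) = (11/12)(1/11)(10/10) = 0.083333.
Weighting by the prior gives 1/5 · 0.2 = 0.04, 1/5 · 0.14286 = 0.028571, 1/5 · 0.089286 = 0.017857, 1/5 · 0.2 = 0.04, 1/5 · 0.083333 = 0.016667; with total 0.1431.
The posterior is then P(box A | data) = 0.27953, P(box B | data) = 0.19967, P(box C | data) = 0.12479, P(box D | data) = 0.27953, P(box E | data) = 0.11647.
So P(blue next | data) = Σ P(blue next | H) P(H | data) = (0)(0.27953) + (0)(0.19967) + (4/5)(0.12479) + (0)(0.27953) + (0)(0.11647) = 0.099834.

0.100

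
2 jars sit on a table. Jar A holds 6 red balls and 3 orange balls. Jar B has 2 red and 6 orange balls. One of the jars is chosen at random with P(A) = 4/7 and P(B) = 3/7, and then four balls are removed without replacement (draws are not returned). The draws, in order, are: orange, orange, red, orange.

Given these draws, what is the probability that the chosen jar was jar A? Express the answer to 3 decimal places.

0.100

The likelihood of the observed sequence under each hypothesis: P(data | jar A) = (3/9)(2/8)(6/7)(1/6) = 1/84; P(data | jar B) = (6/8)(5/7)(2/6)(4/5) = 1/7.
The prior-weighted likelihoods are 4/7 · 1/84 = 1/147, 3/7 · 1/7 = 3/49; these sum to 10/147.
Hence P(jar A | data) = (1/147) / (10/147) = 1/10.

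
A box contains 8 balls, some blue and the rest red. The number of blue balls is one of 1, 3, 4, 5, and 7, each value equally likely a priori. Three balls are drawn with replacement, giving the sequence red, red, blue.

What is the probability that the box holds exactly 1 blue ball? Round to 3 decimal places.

The likelihood of the observed sequence under each hypothesis: P(data | r = 1) = (7/8)(7/8)(1/8) = 0.095703; P(data | r = 3) = (5/8)(5/8)(3/8) = 0.14648; P(data | r = 4) = (4/8)(4/8)(4/8) = 0.125; P(data | r = 5) = (3/8)(3/8)(5/8) = 0.087891; P(data | r = 7) = (1/8)(1/8)(7/8) = 0.013672.
Weighting by the prior gives 1/5 · 0.095703 = 0.019141, 1/5 · 0.14648 = 0.029297, 1/5 · 0.125 = 0.025, 1/5 · 0.087891 = 0.017578, 1/5 · 0.013672 = 0.0027344; these sum to 0.09375.
Hence P(r = 1 | data) = (0.019141) / (0.09375) = 0.20417.

0.204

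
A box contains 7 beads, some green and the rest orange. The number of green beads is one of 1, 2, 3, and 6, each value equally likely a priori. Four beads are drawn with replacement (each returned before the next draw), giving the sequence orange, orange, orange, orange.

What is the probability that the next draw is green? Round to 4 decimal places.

0.2178

The likelihood of the observed sequence under each hypothesis: P(data | r = 1) = (6/7)(6/7)(6/7)(6/7) = 0.53978; P(data | r = 2) = (5/7)(5/7)(5/7)(5/7) = 0.26031; P(data | r = 3) = (4/7)(4/7)(4/7)(4/7) = 0.10662; P(data | r = 6) = (1/7)(1/7)(1/7)(1/7) = 0.00041649.
Multiplying each by its prior: 1/4 · 0.53978 = 0.13494, 1/4 · 0.26031 = 0.065077, 1/4 · 0.10662 = 0.026656, 1/4 · 0.00041649 = 0.00010412; summing to 0.22678.
Dividing through by the total gives posterior P(r = 1 | data) = 0.59504, P(r = 2 | data) = 0.28696, P(r = 3 | data) = 0.11754, P(r = 6 | data) = 0.00045914.
The predictive probability is P(green next | data) = (1/7)(0.59504) + (2/7)(0.28696) + (3/7)(0.11754) + (6/7)(0.00045914) = 0.21776.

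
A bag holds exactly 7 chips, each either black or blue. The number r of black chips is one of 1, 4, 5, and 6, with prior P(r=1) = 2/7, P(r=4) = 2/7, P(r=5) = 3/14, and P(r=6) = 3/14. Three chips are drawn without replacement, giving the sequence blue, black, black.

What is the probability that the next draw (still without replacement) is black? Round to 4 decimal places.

The likelihood of the observed sequence under each hypothesis: P(data | r = 1) = (6/7)(1/6)(0/5) = 0; P(data | r = 4) = (3/7)(4/6)(3/5) = 6/35; P(data | r = 5) = (2/7)(5/6)(4/5) = 4/21; P(data | r = 6) = (1/7)(6/6)(5/5) = 1/7.
Weighting by the prior gives 2/7 · 0 = 0, 2/7 · 6/35 = 12/245, 3/14 · 4/21 = 2/49, 3/14 · 1/7 = 3/98; with total 59/490.
Normalising, the posterior is P(r = 1 | data) = 0, P(r = 4 | data) = 24/59, P(r = 5 | data) = 20/59, P(r = 6 | data) = 15/59.
So P(black next | data) = Σ P(black next | H) P(H | data) = (1/2)(24/59) + (3/4)(20/59) + (1)(15/59) = 42/59.

0.7119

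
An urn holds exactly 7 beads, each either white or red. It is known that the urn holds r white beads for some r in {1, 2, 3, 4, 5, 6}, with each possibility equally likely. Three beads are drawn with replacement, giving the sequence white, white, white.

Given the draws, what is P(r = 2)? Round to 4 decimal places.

0.0181

Under each hypothesis, the probability of the observed sequence is: P(data | r = 1) = (1/7)(1/7)(1/7) = 0.0029155; P(data | r = 2) = (2/7)(2/7)(2/7) = 0.023324; P(data | r = 3) = (3/7)(3/7)(3/7) = 0.078717; P(data | r = 4) = (4/7)(4/7)(4/7) = 0.18659; P(data | r = 5) = (5/7)(5/7)(5/7) = 0.36443; P(data | r = 6) = (6/7)(6/7)(6/7) = 0.62974.
Multiplying each by its prior: 1/6 · 0.0029155 = 0.00048591, 1/6 · 0.023324 = 0.0038873, 1/6 · 0.078717 = 0.01312, 1/6 · 0.18659 = 0.031098, 1/6 · 0.36443 = 0.060739, 1/6 · 0.62974 = 0.10496; summing to 0.21429.
Therefore the posterior P(r = 2 | data) = (0.0038873) / (0.21429) = 0.018141.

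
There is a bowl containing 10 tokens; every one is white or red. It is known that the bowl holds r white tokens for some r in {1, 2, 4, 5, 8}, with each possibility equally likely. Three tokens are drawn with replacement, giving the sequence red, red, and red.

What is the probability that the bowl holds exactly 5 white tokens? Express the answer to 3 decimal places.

0.079

For each hypothesis, P(data | H) works out to: P(data | r = 1) = (9/10)(9/10)(9/10) = 0.729; P(data | r = 2) = (8/10)(8/10)(8/10) = 0.512; P(data | r = 4) = (6/10)(6/10)(6/10) = 0.216; P(data | r = 5) = (5/10)(5/10)(5/10) = 0.125; P(data | r = 8) = (2/10)(2/10)(2/10) = 0.008.
Multiplying each by its prior: 1/5 · 0.729 = 0.1458, 1/5 · 0.512 = 0.1024, 1/5 · 0.216 = 0.0432, 1/5 · 0.125 = 0.025, 1/5 · 0.008 = 0.0016; with total 0.318.
So P(r = 5 | data) = (0.025) / (0.318) = 0.078616.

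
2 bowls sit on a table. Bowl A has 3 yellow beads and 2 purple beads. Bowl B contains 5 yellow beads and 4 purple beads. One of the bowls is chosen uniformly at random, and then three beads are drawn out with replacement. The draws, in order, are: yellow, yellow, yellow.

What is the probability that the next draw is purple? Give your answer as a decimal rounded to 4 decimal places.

0.4197

For each hypothesis, P(data | H) works out to: P(data | bowl A) = (3/5)(3/5)(3/5) = 0.216; P(data | bowl B) = (5/9)(5/9)(5/9) = 0.17147.
Multiplying each by its prior: 1/2 · 0.216 = 0.108, 1/2 · 0.17147 = 0.085734; summing to 0.19373.
The posterior is then P(bowl A | data) = 0.55747, P(bowl B | data) = 0.44253.
Averaging over the posterior, P(purple next | data) = (2/5)(0.55747) + (4/9)(0.44253) = 0.41967.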